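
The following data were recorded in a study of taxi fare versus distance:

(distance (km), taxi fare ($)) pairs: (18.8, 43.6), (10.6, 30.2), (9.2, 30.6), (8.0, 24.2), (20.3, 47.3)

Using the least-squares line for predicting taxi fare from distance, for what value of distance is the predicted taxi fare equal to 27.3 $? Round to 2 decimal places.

8.71

n = 5, Σx = 66.9, Σy = 175.9, Σxy = 2575.11, Σx² = 1026.53
Sxx = Σx² − (Σx)²/n = 1026.53 − 895.122 = 131.408
Sxy = Σxy − (Σx)(Σy)/n = 2575.11 − 2353.542 = 221.568
b = Sxy/Sxx = 221.568/131.408 = 1.686107
a = ȳ − b·x̄ = 35.18 − 1.686107·13.38 = 12.619883
Set a + b·x = 27.3: x = (27.3 − 12.619883) / 1.686107 = 8.706514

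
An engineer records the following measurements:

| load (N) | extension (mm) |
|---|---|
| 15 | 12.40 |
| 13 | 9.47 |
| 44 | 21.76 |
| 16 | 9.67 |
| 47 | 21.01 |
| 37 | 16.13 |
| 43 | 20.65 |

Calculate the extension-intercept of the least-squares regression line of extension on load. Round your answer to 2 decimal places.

5.38

n = 7, Σx = 215, Σy = 111.09, Σxy = 3893.5, Σx² = 8013
Sxx = Σx² − (Σx)²/n = 8013 − 6603.571429 = 1409.428571
Sxy = Σxy − (Σx)(Σy)/n = 3893.5 − 3412.05 = 481.45
b = Sxy/Sxx = 481.45/1409.428571 = 0.341592
a = ȳ − b·x̄ = 15.87 − 0.341592·30.714286 = 5.378235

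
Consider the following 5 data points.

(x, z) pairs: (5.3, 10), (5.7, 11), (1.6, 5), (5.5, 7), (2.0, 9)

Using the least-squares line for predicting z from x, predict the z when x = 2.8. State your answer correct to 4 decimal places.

7.5645

n = 5, Σx = 20.1, Σy = 42, Σxy = 180.2, Σx² = 97.39
Sxx = Σx² − (Σx)²/n = 97.39 − 80.802 = 16.588
Sxy = Σxy − (Σx)(Σy)/n = 180.2 − 168.84 = 11.36
b = Sxy/Sxx = 11.36/16.588 = 0.684832
a = ȳ − b·x̄ = 8.4 − 0.684832·4.02 = 5.646974
ŷ(2.8) = a + b·2.8 = 5.646974 + 0.684832·2.8 = 7.564504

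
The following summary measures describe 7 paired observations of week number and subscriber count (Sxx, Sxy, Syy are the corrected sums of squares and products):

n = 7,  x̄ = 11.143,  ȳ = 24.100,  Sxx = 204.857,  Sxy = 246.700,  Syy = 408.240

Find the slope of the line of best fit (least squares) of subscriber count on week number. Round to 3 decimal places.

1.204

b = Sxy/Sxx = 246.7/204.857 = 1.204255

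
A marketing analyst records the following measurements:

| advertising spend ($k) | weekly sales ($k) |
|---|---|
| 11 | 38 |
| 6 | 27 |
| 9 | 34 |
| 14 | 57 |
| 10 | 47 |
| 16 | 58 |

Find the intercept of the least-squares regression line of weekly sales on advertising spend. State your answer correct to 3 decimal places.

7.234

n = 6, Σx = 66, Σy = 261, Σxy = 3082, Σx² = 790
Sxx = Σx² − (Σx)²/n = 790 − 726 = 64
Sxy = Σxy − (Σx)(Σy)/n = 3082 − 2871 = 211
b = Sxy/Sxx = 211/64 = 3.296875
a = ȳ − b·x̄ = 43.5 − 3.296875·11 = 7.234375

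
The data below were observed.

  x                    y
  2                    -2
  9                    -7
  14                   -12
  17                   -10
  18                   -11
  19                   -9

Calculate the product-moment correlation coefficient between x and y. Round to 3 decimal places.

n = 6, Σx = 79, Σy = -51, Σxy = -774, Σx² = 1255, Σy² = 499
Sxx = Σx² − (Σx)²/n = 1255 − 1040.166667 = 214.833333
Sxy = Σxy − (Σx)(Σy)/n = -774 − (-671.5) = -102.5
Syy = Σy² − (Σy)²/n = 499 − 433.5 = 65.5
r = Sxy/√(Sxx·Syy) = -102.5/√(14071.583333) = -102.5/118.623705 = -0.864077

-0.864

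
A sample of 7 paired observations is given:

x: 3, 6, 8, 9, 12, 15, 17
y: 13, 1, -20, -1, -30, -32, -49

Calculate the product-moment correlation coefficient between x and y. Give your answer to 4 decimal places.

n = 7, Σx = 70, Σy = -118, Σxy = -1797, Σx² = 848, Σy² = 4896
Sxx = Σx² − (Σx)²/n = 848 − 700 = 148
Sxy = Σxy − (Σx)(Σy)/n = -1797 − (-1180) = -617
Syy = Σy² − (Σy)²/n = 4896 − 1989.142857 = 2906.857143
r = Sxy/√(Sxx·Syy) = -617/√(430214.857143) = -617/655.907659 = -0.940681

-0.9407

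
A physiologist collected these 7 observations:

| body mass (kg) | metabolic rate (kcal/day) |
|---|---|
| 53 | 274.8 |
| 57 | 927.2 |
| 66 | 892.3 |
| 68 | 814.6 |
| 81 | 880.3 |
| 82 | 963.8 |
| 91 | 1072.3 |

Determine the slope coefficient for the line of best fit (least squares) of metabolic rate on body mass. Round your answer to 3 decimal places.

n = 7, Σx = 498, Σy = 5825.3, Σxy = 429614.6, Σx² = 36604
Sxx = Σx² − (Σx)²/n = 36604 − 35429.142857 = 1174.857143
Sxy = Σxy − (Σx)(Σy)/n = 429614.6 − 414428.485714 = 15186.114286
b = Sxy/Sxx = 15186.114286/1174.857143 = 12.925924

12.926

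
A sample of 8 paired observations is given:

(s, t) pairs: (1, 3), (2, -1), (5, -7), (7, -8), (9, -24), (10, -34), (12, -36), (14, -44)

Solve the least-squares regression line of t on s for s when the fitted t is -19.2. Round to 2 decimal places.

7.59

n = 8, Σx = 60, Σy = -151, Σxy = -1694, Σx² = 600
Sxx = Σx² − (Σx)²/n = 600 − 450 = 150
Sxy = Σxy − (Σx)(Σy)/n = -1694 − (-1132.5) = -561.5
b = Sxy/Sxx = -561.5/150 = -3.743333
a = ȳ − b·x̄ = -18.875 − (-3.743333)·7.5 = 9.2
Set a + b·x = -19.2: x = (-19.2 − 9.2) / (-3.743333) = 7.586821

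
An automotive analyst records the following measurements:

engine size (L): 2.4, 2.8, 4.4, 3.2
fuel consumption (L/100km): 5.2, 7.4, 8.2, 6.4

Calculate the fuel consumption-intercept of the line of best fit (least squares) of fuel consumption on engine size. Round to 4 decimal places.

n = 4, Σx = 12.8, Σy = 27.2, Σxy = 89.76, Σx² = 43.2
Sxx = Σx² − (Σx)²/n = 43.2 − 40.96 = 2.24
Sxy = Σxy − (Σx)(Σy)/n = 89.76 − 87.04 = 2.72
b = Sxy/Sxx = 2.72/2.24 = 1.214286
a = ȳ − b·x̄ = 6.8 − 1.214286·3.2 = 2.914286

2.9143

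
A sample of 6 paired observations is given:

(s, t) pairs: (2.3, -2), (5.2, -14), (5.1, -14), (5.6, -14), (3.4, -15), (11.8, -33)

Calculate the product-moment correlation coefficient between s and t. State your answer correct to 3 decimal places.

-0.946

n = 6, Σx = 33.4, Σy = -92, Σxy = -667.6, Σx² = 240.5, Σy² = 1906
Sxx = Σx² − (Σx)²/n = 240.5 − 185.926667 = 54.573333
Sxy = Σxy − (Σx)(Σy)/n = -667.6 − (-512.133333) = -155.466667
Syy = Σy² − (Σy)²/n = 1906 − 1410.666667 = 495.333333
r = Sxy/√(Sxx·Syy) = -155.466667/√(27031.991111) = -155.466667/164.414084 = -0.945580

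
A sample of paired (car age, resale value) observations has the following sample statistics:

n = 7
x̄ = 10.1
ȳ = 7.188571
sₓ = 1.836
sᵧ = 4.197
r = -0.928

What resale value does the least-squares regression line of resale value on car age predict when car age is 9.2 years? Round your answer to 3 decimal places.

9.098

b = r · sᵧ/sₓ = -0.928 · 4.197/1.836 = -2.121359
a = ȳ − b·x̄ = 7.188571 − (-2.121359)·10.1 = 28.614302
ŷ(9.2) = a + b·9.2 = 28.614302 + (-2.121359)·9.2 = 9.097795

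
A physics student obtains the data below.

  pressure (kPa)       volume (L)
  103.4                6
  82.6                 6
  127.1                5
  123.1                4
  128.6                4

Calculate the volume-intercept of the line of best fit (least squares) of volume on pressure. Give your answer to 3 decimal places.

9.756

n = 5, Σx = 564.8, Σy = 25, Σxy = 2758.3, Σx² = 65360.3
Sxx = Σx² − (Σx)²/n = 65360.3 − 63799.808 = 1560.492
Sxy = Σxy − (Σx)(Σy)/n = 2758.3 − 2824 = -65.7
b = Sxy/Sxx = -65.7/1560.492 = -0.042102
a = ȳ − b·x̄ = 5 − (-0.042102)·112.96 = 9.755854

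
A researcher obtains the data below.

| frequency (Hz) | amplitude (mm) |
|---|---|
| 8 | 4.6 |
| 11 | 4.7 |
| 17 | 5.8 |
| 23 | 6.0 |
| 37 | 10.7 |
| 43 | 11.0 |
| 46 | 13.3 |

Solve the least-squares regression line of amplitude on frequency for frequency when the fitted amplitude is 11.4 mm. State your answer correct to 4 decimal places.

n = 7, Σx = 185, Σy = 56.1, Σxy = 1805.8, Σx² = 6337
Sxx = Σx² − (Σx)²/n = 6337 − 4889.285714 = 1447.714286
Sxy = Σxy − (Σx)(Σy)/n = 1805.8 − 1482.642857 = 323.157143
b = Sxy/Sxx = 323.157143/1447.714286 = 0.223219
a = ȳ − b·x̄ = 8.014286 − 0.223219·26.428571 = 2.114930
Set a + b·x = 11.4: x = (11.4 − 2.114930) / 0.223219 = 41.596260

41.5963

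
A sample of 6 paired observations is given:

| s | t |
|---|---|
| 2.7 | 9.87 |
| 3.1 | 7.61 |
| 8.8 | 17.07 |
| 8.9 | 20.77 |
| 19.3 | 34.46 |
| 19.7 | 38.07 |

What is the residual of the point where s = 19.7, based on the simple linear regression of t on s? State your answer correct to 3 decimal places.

n = 6, Σx = 62.5, Σy = 127.85, Σxy = 1800.366, Σx² = 934.13
Sxx = Σx² − (Σx)²/n = 934.13 − 651.041667 = 283.088333
Sxy = Σxy − (Σx)(Σy)/n = 1800.366 − 1331.770833 = 468.595167
b = Sxy/Sxx = 468.595167/283.088333 = 1.655297
a = ȳ − b·x̄ = 21.308333 − 1.655297·10.416667 = 4.065660
ŷ(19.7) = 4.065660 + 1.655297·19.7 = 36.675004
residual = y − ŷ = 38.07 − 36.675004 = 1.394996

1.395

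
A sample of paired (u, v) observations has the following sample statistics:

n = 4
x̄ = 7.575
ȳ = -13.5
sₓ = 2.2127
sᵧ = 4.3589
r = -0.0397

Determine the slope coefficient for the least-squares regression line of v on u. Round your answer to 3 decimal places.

b = r · sᵧ/sₓ = -0.0397 · 4.3589/2.2127 = -0.078207

-0.078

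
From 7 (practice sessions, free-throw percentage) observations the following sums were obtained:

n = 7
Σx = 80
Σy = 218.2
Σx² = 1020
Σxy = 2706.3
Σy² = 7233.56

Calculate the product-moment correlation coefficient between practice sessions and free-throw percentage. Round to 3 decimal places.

Sxx = Σx² − (Σx)²/n = 1020 − 914.285714 = 105.714286
Sxy = Σxy − (Σx)(Σy)/n = 2706.3 − 2493.714286 = 212.585714
Syy = Σy² − (Σy)²/n = 7233.56 − 6801.605714 = 431.954286
r = Sxy/√(Sxx·Syy) = 212.585714/√(45663.738776) = 212.585714/213.690755 = 0.994829

0.995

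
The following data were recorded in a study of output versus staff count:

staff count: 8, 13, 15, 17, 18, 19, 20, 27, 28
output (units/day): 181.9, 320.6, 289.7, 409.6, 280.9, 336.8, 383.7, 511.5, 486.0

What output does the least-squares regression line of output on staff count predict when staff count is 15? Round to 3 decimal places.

305.632

n = 9, Σx = 165, Σy = 3200.7, Σxy = 63479.6, Σx² = 3345
Sxx = Σx² − (Σx)²/n = 3345 − 3025 = 320
Sxy = Σxy − (Σx)(Σy)/n = 63479.6 − 58679.5 = 4800.1
b = Sxy/Sxx = 4800.1/320 = 15.000312
a = ȳ − b·x̄ = 355.633333 − 15.000312·18.333333 = 80.627604
ŷ(15) = a + b·15 = 80.627604 + 15.000312·15 = 305.632292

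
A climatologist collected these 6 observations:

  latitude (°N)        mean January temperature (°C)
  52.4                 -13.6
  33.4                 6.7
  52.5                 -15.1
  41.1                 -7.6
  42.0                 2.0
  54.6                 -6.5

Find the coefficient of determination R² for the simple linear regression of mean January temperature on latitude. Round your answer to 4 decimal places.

n = 6, Σx = 276, Σy = -34.1, Σxy = -1864.87, Σx² = 13051.94, Σy² = 561.87
Sxx = Σx² − (Σx)²/n = 13051.94 − 12696 = 355.94
Sxy = Σxy − (Σx)(Σy)/n = -1864.87 − (-1568.6) = -296.27
Syy = Σy² − (Σy)²/n = 561.87 − 193.801667 = 368.068333
R² = Sxy²/(Sxx·Syy) = (-296.27)²/(355.94·368.068333) = 0.669993

0.6700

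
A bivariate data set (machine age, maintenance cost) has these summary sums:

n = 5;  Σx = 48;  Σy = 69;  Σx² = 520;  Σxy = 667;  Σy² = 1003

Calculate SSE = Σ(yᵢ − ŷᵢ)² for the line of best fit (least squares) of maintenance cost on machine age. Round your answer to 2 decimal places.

50.44

Sxx = Σx² − (Σx)²/n = 520 − 460.8 = 59.2
Sxy = Σxy − (Σx)(Σy)/n = 667 − 662.4 = 4.6
Syy = Σy² − (Σy)²/n = 1003 − 952.2 = 50.8
b = Sxy/Sxx = 4.6/59.2 = 0.077703
SSE = Syy − b·Sxy = 50.8 − 0.077703·4.6 = 50.442568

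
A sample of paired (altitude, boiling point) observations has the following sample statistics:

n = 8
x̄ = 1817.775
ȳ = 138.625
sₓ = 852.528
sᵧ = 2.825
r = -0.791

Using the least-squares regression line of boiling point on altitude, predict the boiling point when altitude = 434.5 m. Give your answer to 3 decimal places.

142.251

b = r · sᵧ/sₓ = -0.791 · 2.825/852.528 = -0.002621
a = ȳ − b·x̄ = 138.625 − (-0.002621)·1817.775 = 143.389600
ŷ(434.5) = a + b·434.5 = 143.389600 + (-0.002621)·434.5 = 142.250725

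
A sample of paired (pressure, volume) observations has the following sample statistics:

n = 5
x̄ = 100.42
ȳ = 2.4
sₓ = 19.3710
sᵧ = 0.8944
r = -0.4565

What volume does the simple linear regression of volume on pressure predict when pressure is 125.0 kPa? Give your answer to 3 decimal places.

b = r · sᵧ/sₓ = -0.4565 · 0.8944/19.371 = -0.021078
a = ȳ − b·x̄ = 2.4 − (-0.021078)·100.42 = 4.516610
ŷ(125.0) = a + b·125.0 = 4.516610 + (-0.021078)·125 = 1.881913

1.882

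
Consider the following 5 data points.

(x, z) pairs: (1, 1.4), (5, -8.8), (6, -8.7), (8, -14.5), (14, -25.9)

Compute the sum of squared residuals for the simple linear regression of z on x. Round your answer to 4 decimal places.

n = 5, Σx = 34, Σy = -56.5, Σxy = -573.4, Σx² = 322, Σy² = 1036.15
Sxx = Σx² − (Σx)²/n = 322 − 231.2 = 90.8
Sxy = Σxy − (Σx)(Σy)/n = -573.4 − (-384.2) = -189.2
Syy = Σy² − (Σy)²/n = 1036.15 − 638.45 = 397.7
b = Sxy/Sxx = -189.2/90.8 = -2.083700
SSE = Syy − b·Sxy = 397.7 − (-2.083700)·(-189.2) = 3.463877

3.4639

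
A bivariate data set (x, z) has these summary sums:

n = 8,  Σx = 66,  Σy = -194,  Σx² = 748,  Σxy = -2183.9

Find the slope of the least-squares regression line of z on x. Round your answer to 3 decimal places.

Sxx = Σx² − (Σx)²/n = 748 − 544.5 = 203.5
Sxy = Σxy − (Σx)(Σy)/n = -2183.9 − (-1600.5) = -583.4
b = Sxy/Sxx = -583.4/203.5 = -2.866830

-2.867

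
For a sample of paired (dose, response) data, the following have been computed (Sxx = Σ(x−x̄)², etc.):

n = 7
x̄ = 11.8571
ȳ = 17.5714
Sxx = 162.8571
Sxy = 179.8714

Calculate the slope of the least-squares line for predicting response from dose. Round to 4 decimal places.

b = Sxy/Sxx = 179.8714/162.8571 = 1.104474

1.1045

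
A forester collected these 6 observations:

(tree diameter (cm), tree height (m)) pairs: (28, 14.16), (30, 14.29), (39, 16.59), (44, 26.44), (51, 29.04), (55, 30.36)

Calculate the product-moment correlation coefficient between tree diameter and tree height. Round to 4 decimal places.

n = 6, Σx = 247, Σy = 130.88, Σxy = 5786.39, Σx² = 10767, Σy² = 3144.0626
Sxx = Σx² − (Σx)²/n = 10767 − 10168.166667 = 598.833333
Sxy = Σxy − (Σx)(Σy)/n = 5786.39 − 5387.893333 = 398.496667
Syy = Σy² − (Σy)²/n = 3144.0626 − 2854.929067 = 289.133533
r = Sxy/√(Sxx·Syy) = 398.496667/√(173142.797544) = 398.496667/416.104311 = 0.957685

0.9577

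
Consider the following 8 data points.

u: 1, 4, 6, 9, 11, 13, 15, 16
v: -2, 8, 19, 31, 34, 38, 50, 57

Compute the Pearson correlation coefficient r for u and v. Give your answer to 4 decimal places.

n = 8, Σx = 75, Σy = 235, Σxy = 2953, Σx² = 905, Σy² = 9739
Sxx = Σx² − (Σx)²/n = 905 − 703.125 = 201.875
Sxy = Σxy − (Σx)(Σy)/n = 2953 − 2203.125 = 749.875
Syy = Σy² − (Σy)²/n = 9739 − 6903.125 = 2835.875
r = Sxy/√(Sxx·Syy) = 749.875/√(572492.265625) = 749.875/756.632186 = 0.991069

0.9911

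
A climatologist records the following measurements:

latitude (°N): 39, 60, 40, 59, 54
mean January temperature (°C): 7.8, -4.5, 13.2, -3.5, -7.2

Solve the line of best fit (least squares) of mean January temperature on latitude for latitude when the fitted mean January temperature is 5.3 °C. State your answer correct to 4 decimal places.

n = 5, Σx = 252, Σy = 5.8, Σxy = -33.1, Σx² = 13118
Sxx = Σx² − (Σx)²/n = 13118 − 12700.8 = 417.2
Sxy = Σxy − (Σx)(Σy)/n = -33.1 − 292.32 = -325.42
b = Sxy/Sxx = -325.42/417.2 = -0.780010
a = ȳ − b·x̄ = 1.16 − (-0.780010)·50.4 = 40.472483
Set a + b·x = 5.3: x = (5.3 − 40.472483) / (-0.780010) = 45.092373

45.0924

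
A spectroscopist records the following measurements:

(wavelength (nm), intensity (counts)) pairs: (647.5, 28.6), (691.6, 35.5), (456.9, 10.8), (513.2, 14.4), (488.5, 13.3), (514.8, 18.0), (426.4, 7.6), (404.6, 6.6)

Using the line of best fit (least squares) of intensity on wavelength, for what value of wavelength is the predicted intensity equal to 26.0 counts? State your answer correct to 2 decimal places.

n = 8, Σx = 4143.5, Σy = 134.8, Σxy = 77069.35, Σx² = 2218868.07
Sxx = Σx² − (Σx)²/n = 2218868.07 − 2146074.03125 = 72794.03875
Sxy = Σxy − (Σx)(Σy)/n = 77069.35 − 69817.975 = 7251.375
b = Sxy/Sxx = 7251.375/72794.03875 = 0.099615
a = ȳ − b·x̄ = 16.85 − 0.099615·517.9375 = -34.744322
Set a + b·x = 26.0: x = (26.0 − (-34.744322)) / 0.099615 = 609.791177

609.79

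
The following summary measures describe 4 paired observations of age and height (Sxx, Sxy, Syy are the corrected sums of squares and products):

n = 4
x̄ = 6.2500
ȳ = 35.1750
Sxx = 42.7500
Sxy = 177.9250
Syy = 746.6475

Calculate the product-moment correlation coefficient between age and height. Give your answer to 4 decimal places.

0.9959

r = Sxy/√(Sxx·Syy) = 177.925/√(31919.180625) = 177.925/178.659398 = 0.995889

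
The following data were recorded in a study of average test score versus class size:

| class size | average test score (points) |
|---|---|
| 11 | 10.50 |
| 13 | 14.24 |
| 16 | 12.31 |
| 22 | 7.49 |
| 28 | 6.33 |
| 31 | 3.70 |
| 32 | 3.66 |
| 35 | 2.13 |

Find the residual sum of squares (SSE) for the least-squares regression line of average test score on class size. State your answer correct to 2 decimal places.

n = 8, Σx = 188, Σy = 60.36, Σxy = 1145.97, Σx² = 5024, Σy² = 592.3552
Sxx = Σx² − (Σx)²/n = 5024 − 4418 = 606
Sxy = Σxy − (Σx)(Σy)/n = 1145.97 − 1418.46 = -272.49
Syy = Σy² − (Σy)²/n = 592.3552 − 455.4162 = 136.939
b = Sxy/Sxx = -272.49/606 = -0.449653
SSE = Syy − b·Sxy = 136.939 − (-0.449653)·(-272.49) = 14.412927

14.41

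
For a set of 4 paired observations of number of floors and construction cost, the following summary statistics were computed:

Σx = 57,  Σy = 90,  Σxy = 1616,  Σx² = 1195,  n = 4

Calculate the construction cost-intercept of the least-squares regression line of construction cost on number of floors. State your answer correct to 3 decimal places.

Sxx = Σx² − (Σx)²/n = 1195 − 812.25 = 382.75
Sxy = Σxy − (Σx)(Σy)/n = 1616 − 1282.5 = 333.5
b = Sxy/Sxx = 333.5/382.75 = 0.871326
a = ȳ − b·x̄ = 22.5 − 0.871326·14.25 = 10.083605

10.084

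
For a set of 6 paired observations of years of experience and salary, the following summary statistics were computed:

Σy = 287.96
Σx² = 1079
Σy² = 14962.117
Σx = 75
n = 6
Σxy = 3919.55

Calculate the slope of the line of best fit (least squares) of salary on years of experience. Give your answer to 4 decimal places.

2.2618

Sxx = Σx² − (Σx)²/n = 1079 − 937.5 = 141.5
Sxy = Σxy − (Σx)(Σy)/n = 3919.55 − 3599.5 = 320.05
b = Sxy/Sxx = 320.05/141.5 = 2.261837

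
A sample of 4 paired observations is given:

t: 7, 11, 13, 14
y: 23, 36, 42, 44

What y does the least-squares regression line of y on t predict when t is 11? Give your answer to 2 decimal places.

n = 4, Σx = 45, Σy = 145, Σxy = 1719, Σx² = 535
Sxx = Σx² − (Σx)²/n = 535 − 506.25 = 28.75
Sxy = Σxy − (Σx)(Σy)/n = 1719 − 1631.25 = 87.75
b = Sxy/Sxx = 87.75/28.75 = 3.052174
a = ȳ − b·x̄ = 36.25 − 3.052174·11.25 = 1.913043
ŷ(11) = a + b·11 = 1.913043 + 3.052174·11 = 35.486957

35.49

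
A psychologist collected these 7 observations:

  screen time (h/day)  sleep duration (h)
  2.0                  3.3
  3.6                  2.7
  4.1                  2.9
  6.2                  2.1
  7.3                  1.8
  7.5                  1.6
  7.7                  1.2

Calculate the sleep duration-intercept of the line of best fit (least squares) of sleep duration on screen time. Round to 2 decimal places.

n = 7, Σx = 38.4, Σy = 15.6, Σxy = 75.61, Σx² = 241.04
Sxx = Σx² − (Σx)²/n = 241.04 − 210.651429 = 30.388571
Sxy = Σxy − (Σx)(Σy)/n = 75.61 − 85.577143 = -9.967143
b = Sxy/Sxx = -9.967143/30.388571 = -0.327990
a = ȳ − b·x̄ = 2.228571 − (-0.327990)·5.485714 = 4.027830

4.03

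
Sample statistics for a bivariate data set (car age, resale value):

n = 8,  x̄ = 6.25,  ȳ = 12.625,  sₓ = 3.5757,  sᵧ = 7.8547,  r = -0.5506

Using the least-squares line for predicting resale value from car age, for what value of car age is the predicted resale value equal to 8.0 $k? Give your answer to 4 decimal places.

b = r · sᵧ/sₓ = -0.5506 · 7.8547/3.5757 = -1.209497
a = ȳ − b·x̄ = 12.625 − (-1.209497)·6.25 = 20.184355
Set a + b·x = 8.0: x = (8.0 − 20.184355) / (-1.209497) = 10.073904

10.0739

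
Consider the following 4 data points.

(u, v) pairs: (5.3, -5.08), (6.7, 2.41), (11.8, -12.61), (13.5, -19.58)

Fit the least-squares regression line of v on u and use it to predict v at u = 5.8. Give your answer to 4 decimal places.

n = 4, Σx = 37.3, Σy = -34.86, Σxy = -423.905, Σx² = 394.47
Sxx = Σx² − (Σx)²/n = 394.47 − 347.8225 = 46.6475
Sxy = Σxy − (Σx)(Σy)/n = -423.905 − (-325.0695) = -98.8355
b = Sxy/Sxx = -98.8355/46.6475 = -2.118774
a = ȳ − b·x̄ = -8.715 − (-2.118774)·9.325 = 11.042566
ŷ(5.8) = a + b·5.8 = 11.042566 + (-2.118774)·5.8 = -1.246322

-1.2463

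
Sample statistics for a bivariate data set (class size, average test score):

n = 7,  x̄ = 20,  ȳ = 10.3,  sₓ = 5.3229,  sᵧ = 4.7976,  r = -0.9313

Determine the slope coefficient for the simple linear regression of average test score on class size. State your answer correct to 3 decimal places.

b = r · sᵧ/sₓ = -0.9313 · 4.7976/5.3229 = -0.839393

-0.839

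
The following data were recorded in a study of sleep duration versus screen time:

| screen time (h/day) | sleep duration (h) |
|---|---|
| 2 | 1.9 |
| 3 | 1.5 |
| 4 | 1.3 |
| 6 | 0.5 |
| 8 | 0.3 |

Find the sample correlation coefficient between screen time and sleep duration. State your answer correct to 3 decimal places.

-0.980

n = 5, Σx = 23, Σy = 5.5, Σxy = 18.9, Σx² = 129, Σy² = 7.89
Sxx = Σx² − (Σx)²/n = 129 − 105.8 = 23.2
Sxy = Σxy − (Σx)(Σy)/n = 18.9 − 25.3 = -6.4
Syy = Σy² − (Σy)²/n = 7.89 − 6.05 = 1.84
r = Sxy/√(Sxx·Syy) = -6.4/√(42.688) = -6.4/6.533605 = -0.979551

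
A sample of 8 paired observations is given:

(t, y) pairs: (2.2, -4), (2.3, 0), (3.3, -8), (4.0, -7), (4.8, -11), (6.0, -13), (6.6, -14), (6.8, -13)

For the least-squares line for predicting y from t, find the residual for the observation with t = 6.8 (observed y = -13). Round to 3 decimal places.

n = 8, Σx = 36, Σy = -70, Σxy = -374.8, Σx² = 185.86
Sxx = Σx² − (Σx)²/n = 185.86 − 162 = 23.86
Sxy = Σxy − (Σx)(Σy)/n = -374.8 − (-315) = -59.8
b = Sxy/Sxx = -59.8/23.86 = -2.506287
a = ȳ − b·x̄ = -8.75 − (-2.506287)·4.5 = 2.528290
ŷ(6.8) = 2.528290 + (-2.506287)·6.8 = -14.514459
residual = y − ŷ = -13 − (-14.514459) = 1.514459

1.514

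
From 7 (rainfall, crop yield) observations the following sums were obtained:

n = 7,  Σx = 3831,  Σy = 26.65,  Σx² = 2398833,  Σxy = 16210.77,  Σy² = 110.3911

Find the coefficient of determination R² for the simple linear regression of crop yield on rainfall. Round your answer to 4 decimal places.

Sxx = Σx² − (Σx)²/n = 2398833 − 2096651.571429 = 302181.428571
Sxy = Σxy − (Σx)(Σy)/n = 16210.77 − 14585.164286 = 1625.605714
Syy = Σy² − (Σy)²/n = 110.3911 − 101.460357 = 8.930743
R² = Sxy²/(Sxx·Syy) = (1625.605714)²/(302181.428571·8.930743) = 0.979208

0.9792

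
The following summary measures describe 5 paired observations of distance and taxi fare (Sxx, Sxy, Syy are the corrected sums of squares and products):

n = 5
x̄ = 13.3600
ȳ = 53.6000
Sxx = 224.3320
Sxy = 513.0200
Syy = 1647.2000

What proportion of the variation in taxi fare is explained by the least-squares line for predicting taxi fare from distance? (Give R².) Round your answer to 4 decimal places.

R² = Sxy²/(Sxx·Syy) = (513.02)²/(224.332·1647.2) = 0.712248

0.7122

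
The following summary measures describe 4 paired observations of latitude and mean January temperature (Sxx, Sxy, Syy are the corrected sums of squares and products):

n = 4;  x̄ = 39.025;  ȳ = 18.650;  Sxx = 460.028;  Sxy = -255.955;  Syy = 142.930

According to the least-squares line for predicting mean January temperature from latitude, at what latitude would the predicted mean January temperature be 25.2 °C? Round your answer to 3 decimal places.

b = Sxy/Sxx = -255.955/460.028 = -0.556390
a = ȳ − b·x̄ = 18.65 − (-0.556390)·39.025 = 40.363122
Set a + b·x = 25.2: x = (25.2 − 40.363122) / (-0.556390) = 27.252683

27.253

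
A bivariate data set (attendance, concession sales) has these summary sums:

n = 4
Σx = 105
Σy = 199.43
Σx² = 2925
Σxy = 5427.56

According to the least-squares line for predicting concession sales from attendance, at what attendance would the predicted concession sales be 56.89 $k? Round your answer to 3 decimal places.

32.414

Sxx = Σx² − (Σx)²/n = 2925 − 2756.25 = 168.75
Sxy = Σxy − (Σx)(Σy)/n = 5427.56 − 5235.0375 = 192.5225
b = Sxy/Sxx = 192.5225/168.75 = 1.140874
a = ȳ − b·x̄ = 49.8575 − 1.140874·26.25 = 19.909556
Set a + b·x = 56.89: x = (56.89 − 19.909556) / 1.140874 = 32.414133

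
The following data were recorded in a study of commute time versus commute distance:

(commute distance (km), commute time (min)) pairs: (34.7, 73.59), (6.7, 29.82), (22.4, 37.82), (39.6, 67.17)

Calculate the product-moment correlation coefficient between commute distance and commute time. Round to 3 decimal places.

0.922

n = 4, Σx = 103.4, Σy = 208.4, Σxy = 6260.467, Σx² = 3318.9, Σy² = 12246.8818
Sxx = Σx² − (Σx)²/n = 3318.9 − 2672.89 = 646.01
Sxy = Σxy − (Σx)(Σy)/n = 6260.467 − 5387.14 = 873.327
Syy = Σy² − (Σy)²/n = 12246.8818 − 10857.64 = 1389.2418
r = Sxy/√(Sxx·Syy) = 873.327/√(897464.095218) = 873.327/947.345816 = 0.921867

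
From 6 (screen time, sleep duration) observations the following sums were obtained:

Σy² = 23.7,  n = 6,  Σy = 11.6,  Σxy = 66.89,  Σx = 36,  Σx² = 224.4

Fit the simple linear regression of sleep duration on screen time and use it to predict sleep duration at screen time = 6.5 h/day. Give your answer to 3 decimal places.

1.772

Sxx = Σx² − (Σx)²/n = 224.4 − 216 = 8.4
Sxy = Σxy − (Σx)(Σy)/n = 66.89 − 69.6 = -2.71
b = Sxy/Sxx = -2.71/8.4 = -0.322619
a = ȳ − b·x̄ = 1.933333 − (-0.322619)·6 = 3.869048
ŷ(6.5) = a + b·6.5 = 3.869048 + (-0.322619)·6.5 = 1.772024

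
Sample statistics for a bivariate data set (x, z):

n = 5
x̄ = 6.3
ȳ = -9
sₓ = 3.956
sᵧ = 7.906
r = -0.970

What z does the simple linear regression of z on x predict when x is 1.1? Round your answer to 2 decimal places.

b = r · sᵧ/sₓ = -0.97 · 7.906/3.956 = -1.938529
a = ȳ − b·x̄ = -9 − (-1.938529)·6.3 = 3.212732
ŷ(1.1) = a + b·1.1 = 3.212732 + (-1.938529)·1.1 = 1.080350

1.08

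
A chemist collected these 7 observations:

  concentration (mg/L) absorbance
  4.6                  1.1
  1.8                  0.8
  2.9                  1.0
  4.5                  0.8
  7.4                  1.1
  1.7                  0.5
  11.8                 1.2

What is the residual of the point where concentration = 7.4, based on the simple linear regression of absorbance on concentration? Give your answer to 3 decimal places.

n = 7, Σx = 34.7, Σy = 6.5, Σxy = 36.15, Σx² = 249.95
Sxx = Σx² − (Σx)²/n = 249.95 − 172.012857 = 77.937143
Sxy = Σxy − (Σx)(Σy)/n = 36.15 − 32.221429 = 3.928571
b = Sxy/Sxx = 3.928571/77.937143 = 0.050407
a = ȳ − b·x̄ = 0.928571 − 0.050407·4.957143 = 0.678697
ŷ(7.4) = 0.678697 + 0.050407·7.4 = 1.051708
residual = y − ŷ = 1.1 − 1.051708 = 0.048292

0.048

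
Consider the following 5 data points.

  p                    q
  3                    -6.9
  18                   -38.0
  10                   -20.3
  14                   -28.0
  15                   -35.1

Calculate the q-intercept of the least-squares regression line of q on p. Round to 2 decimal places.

0.01

n = 5, Σx = 60, Σy = -128.3, Σxy = -1826.2, Σx² = 854
Sxx = Σx² − (Σx)²/n = 854 − 720 = 134
Sxy = Σxy − (Σx)(Σy)/n = -1826.2 − (-1539.6) = -286.6
b = Sxy/Sxx = -286.6/134 = -2.138806
a = ȳ − b·x̄ = -25.66 − (-2.138806)·12 = 0.005672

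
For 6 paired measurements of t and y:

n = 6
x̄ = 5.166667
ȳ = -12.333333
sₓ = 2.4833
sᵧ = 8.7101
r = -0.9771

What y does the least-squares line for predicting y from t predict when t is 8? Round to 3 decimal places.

b = r · sᵧ/sₓ = -0.9771 · 8.7101/2.4833 = -3.427149
a = ȳ − b·x̄ = -12.333333 − (-3.427149)·5.166667 = 5.373604
ŷ(8) = a + b·8 = 5.373604 + (-3.427149)·8 = -22.043587

-22.044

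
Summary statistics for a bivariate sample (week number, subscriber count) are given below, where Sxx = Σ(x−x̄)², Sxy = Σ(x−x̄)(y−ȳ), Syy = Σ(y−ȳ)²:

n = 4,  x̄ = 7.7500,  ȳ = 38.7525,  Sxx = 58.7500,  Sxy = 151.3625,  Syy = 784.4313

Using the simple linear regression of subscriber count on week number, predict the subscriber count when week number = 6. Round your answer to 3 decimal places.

b = Sxy/Sxx = 151.3625/58.75 = 2.576383
a = ȳ − b·x̄ = 38.7525 − 2.576383·7.75 = 18.785532
ŷ(6) = a + b·6 = 18.785532 + 2.576383·6 = 34.243830

34.244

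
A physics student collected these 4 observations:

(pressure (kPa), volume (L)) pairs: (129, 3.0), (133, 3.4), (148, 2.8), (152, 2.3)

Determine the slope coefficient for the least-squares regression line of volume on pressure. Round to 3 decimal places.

-0.033

n = 4, Σx = 562, Σy = 11.5, Σxy = 1603.2, Σx² = 79338
Sxx = Σx² − (Σx)²/n = 79338 − 78961 = 377
Sxy = Σxy − (Σx)(Σy)/n = 1603.2 − 1615.75 = -12.55
b = Sxy/Sxx = -12.55/377 = -0.033289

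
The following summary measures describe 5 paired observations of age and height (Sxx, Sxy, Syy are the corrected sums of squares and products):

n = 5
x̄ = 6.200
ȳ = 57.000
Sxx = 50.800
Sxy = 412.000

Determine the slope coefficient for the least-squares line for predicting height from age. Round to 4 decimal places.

8.1102

b = Sxy/Sxx = 412/50.8 = 8.110236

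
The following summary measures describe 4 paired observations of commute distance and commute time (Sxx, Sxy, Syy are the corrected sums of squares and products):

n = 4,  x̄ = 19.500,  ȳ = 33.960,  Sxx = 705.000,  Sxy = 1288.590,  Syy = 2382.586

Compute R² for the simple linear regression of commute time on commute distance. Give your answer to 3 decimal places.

R² = Sxy²/(Sxx·Syy) = (1288.59)²/(705·2382.586) = 0.988534

0.989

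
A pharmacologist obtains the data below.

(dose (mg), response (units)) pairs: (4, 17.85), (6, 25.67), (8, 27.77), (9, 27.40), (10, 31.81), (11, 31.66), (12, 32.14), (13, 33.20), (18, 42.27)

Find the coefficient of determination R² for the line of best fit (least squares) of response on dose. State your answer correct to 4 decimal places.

n = 9, Σx = 91, Σy = 269.77, Σxy = 2938.68, Σx² = 1055, Σy² = 8435.7085
Sxx = Σx² − (Σx)²/n = 1055 − 920.111111 = 134.888889
Sxy = Σxy − (Σx)(Σy)/n = 2938.68 − 2727.674444 = 211.005556
Syy = Σy² − (Σy)²/n = 8435.7085 − 8086.205878 = 349.502622
R² = Sxy²/(Sxx·Syy) = (211.005556)²/(134.888889·349.502622) = 0.944411

0.9444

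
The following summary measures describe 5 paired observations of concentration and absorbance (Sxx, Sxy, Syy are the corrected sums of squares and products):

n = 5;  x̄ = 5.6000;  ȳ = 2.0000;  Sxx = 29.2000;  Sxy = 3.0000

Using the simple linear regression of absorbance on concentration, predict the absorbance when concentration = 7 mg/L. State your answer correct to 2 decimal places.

b = Sxy/Sxx = 3/29.2 = 0.102740
a = ȳ − b·x̄ = 2 − 0.102740·5.6 = 1.424658
ŷ(7) = a + b·7 = 1.424658 + 0.102740·7 = 2.143836

2.14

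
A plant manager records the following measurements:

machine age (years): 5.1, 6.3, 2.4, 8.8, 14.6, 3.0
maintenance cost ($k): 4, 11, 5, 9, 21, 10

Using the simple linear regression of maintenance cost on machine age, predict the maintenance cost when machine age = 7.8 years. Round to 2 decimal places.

n = 6, Σx = 40.2, Σy = 60, Σxy = 517.5, Σx² = 371.06
Sxx = Σx² − (Σx)²/n = 371.06 − 269.34 = 101.72
Sxy = Σxy − (Σx)(Σy)/n = 517.5 − 402 = 115.5
b = Sxy/Sxx = 115.5/101.72 = 1.135470
a = ȳ − b·x̄ = 10 − 1.135470·6.7 = 2.392352
ŷ(7.8) = a + b·7.8 = 2.392352 + 1.135470·7.8 = 11.249017

11.25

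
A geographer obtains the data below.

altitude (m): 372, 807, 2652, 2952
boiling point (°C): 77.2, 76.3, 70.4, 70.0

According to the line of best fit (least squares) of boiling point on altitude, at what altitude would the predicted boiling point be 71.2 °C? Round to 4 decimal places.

n = 4, Σx = 6783, Σy = 293.9, Σxy = 483633.3, Σx² = 16537041
Sxx = Σx² − (Σx)²/n = 16537041 − 11502272.25 = 5034768.75
Sxy = Σxy − (Σx)(Σy)/n = 483633.3 − 498380.925 = -14747.625
b = Sxy/Sxx = -14747.625/5034768.75 = -0.002929
a = ȳ − b·x̄ = 73.475 − (-0.002929)·1695.75 = 78.442117
Set a + b·x = 71.2: x = (71.2 − 78.442117) / (-0.002929) = 2472.424136

2472.4241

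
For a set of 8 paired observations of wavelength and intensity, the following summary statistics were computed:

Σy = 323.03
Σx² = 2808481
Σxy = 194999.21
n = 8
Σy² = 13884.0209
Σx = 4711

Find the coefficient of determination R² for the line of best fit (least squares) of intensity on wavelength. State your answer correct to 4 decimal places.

0.7911

Sxx = Σx² − (Σx)²/n = 2808481 − 2774190.125 = 34290.875
Sxy = Σxy − (Σx)(Σy)/n = 194999.21 − 190224.29125 = 4774.91875
Syy = Σy² − (Σy)²/n = 13884.0209 − 13043.547613 = 840.473287
R² = Sxy²/(Sxx·Syy) = (4774.91875)²/(34290.875·840.473287) = 0.791097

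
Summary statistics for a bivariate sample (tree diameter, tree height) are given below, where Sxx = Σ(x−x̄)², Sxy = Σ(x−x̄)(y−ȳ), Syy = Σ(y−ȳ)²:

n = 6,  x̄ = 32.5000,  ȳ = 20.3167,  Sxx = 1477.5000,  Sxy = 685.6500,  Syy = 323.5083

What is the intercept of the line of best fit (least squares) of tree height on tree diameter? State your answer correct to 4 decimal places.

b = Sxy/Sxx = 685.65/1477.5 = 0.464061
a = ȳ − b·x̄ = 20.3167 − 0.464061·32.5 = 5.234720

5.2347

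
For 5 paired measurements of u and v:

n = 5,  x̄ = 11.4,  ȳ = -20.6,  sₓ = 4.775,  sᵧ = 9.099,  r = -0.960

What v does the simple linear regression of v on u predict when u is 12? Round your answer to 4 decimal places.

b = r · sᵧ/sₓ = -0.96 · 9.099/4.775 = -1.829328
a = ȳ − b·x̄ = -20.6 − (-1.829328)·11.4 = 0.254336
ŷ(12) = a + b·12 = 0.254336 + (-1.829328)·12 = -21.697597

-21.6976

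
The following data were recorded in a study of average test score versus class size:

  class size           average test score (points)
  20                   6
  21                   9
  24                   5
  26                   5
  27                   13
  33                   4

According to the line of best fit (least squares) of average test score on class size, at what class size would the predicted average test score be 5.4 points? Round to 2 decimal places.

36.99

n = 6, Σx = 151, Σy = 42, Σxy = 1042, Σx² = 3911
Sxx = Σx² − (Σx)²/n = 3911 − 3800.166667 = 110.833333
Sxy = Σxy − (Σx)(Σy)/n = 1042 − 1057 = -15
b = Sxy/Sxx = -15/110.833333 = -0.135338
a = ȳ − b·x̄ = 7 − (-0.135338)·25.166667 = 10.406015
Set a + b·x = 5.4: x = (5.4 − 10.406015) / (-0.135338) = 36.988889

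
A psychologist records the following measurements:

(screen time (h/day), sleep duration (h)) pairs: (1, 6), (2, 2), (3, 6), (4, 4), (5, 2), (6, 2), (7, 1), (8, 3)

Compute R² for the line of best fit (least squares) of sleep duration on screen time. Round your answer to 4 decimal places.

n = 8, Σx = 36, Σy = 26, Σxy = 97, Σx² = 204, Σy² = 110
Sxx = Σx² − (Σx)²/n = 204 − 162 = 42
Sxy = Σxy − (Σx)(Σy)/n = 97 − 117 = -20
Syy = Σy² − (Σy)²/n = 110 − 84.5 = 25.5
R² = Sxy²/(Sxx·Syy) = (-20)²/(42·25.5) = 0.373483

0.3735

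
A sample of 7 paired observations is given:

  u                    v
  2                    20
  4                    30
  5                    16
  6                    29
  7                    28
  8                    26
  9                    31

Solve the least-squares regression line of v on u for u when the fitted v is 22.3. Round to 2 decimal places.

3.07

n = 7, Σx = 41, Σy = 180, Σxy = 1097, Σx² = 275
Sxx = Σx² − (Σx)²/n = 275 − 240.142857 = 34.857143
Sxy = Σxy − (Σx)(Σy)/n = 1097 − 1054.285714 = 42.714286
b = Sxy/Sxx = 42.714286/34.857143 = 1.225410
a = ȳ − b·x̄ = 25.714286 − 1.225410·5.857143 = 18.536885
Set a + b·x = 22.3: x = (22.3 − 18.536885) / 1.225410 = 3.070903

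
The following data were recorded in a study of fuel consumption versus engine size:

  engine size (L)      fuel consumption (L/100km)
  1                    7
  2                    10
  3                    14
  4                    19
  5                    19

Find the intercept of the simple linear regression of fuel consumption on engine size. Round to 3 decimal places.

n = 5, Σx = 15, Σy = 69, Σxy = 240, Σx² = 55
Sxx = Σx² − (Σx)²/n = 55 − 45 = 10
Sxy = Σxy − (Σx)(Σy)/n = 240 − 207 = 33
b = Sxy/Sxx = 33/10 = 3.3
a = ȳ − b·x̄ = 13.8 − 3.3·3 = 3.9

3.900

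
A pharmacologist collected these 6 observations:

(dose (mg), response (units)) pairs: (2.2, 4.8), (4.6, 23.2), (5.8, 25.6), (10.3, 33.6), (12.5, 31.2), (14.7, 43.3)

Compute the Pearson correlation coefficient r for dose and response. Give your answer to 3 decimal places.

0.911

n = 6, Σx = 50.1, Σy = 161.7, Σxy = 1638.35, Σx² = 538.07, Σy² = 5193.93
Sxx = Σx² − (Σx)²/n = 538.07 − 418.335 = 119.735
Sxy = Σxy − (Σx)(Σy)/n = 1638.35 − 1350.195 = 288.155
Syy = Σy² − (Σy)²/n = 5193.93 − 4357.815 = 836.115
r = Sxy/√(Sxx·Syy) = 288.155/√(100112.229525) = 288.155/316.405167 = 0.910715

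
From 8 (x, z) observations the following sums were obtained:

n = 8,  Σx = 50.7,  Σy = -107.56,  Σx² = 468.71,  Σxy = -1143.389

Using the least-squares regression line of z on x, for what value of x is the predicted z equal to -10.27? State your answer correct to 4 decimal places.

5.3239

Sxx = Σx² − (Σx)²/n = 468.71 − 321.31125 = 147.39875
Sxy = Σxy − (Σx)(Σy)/n = -1143.389 − (-681.6615) = -461.7275
b = Sxy/Sxx = -461.7275/147.39875 = -3.132506
a = ȳ − b·x̄ = -13.445 − (-3.132506)·6.3375 = 6.407258
Set a + b·x = -10.27: x = (-10.27 − 6.407258) / (-3.132506) = 5.323935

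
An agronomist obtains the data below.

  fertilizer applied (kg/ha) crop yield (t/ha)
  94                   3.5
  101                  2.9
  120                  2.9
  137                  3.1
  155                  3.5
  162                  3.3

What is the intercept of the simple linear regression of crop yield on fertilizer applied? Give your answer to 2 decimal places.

n = 6, Σx = 769, Σy = 19.2, Σxy = 2471.7, Σx² = 102475
Sxx = Σx² − (Σx)²/n = 102475 − 98560.166667 = 3914.833333
Sxy = Σxy − (Σx)(Σy)/n = 2471.7 − 2460.8 = 10.9
b = Sxy/Sxx = 10.9/3914.833333 = 0.002784
a = ȳ − b·x̄ = 3.2 − 0.002784·128.166667 = 2.843148

2.84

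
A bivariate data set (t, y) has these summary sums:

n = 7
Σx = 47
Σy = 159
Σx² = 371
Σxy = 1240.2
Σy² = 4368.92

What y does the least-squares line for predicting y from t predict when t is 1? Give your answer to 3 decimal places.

Sxx = Σx² − (Σx)²/n = 371 − 315.571429 = 55.428571
Sxy = Σxy − (Σx)(Σy)/n = 1240.2 − 1067.571429 = 172.628571
b = Sxy/Sxx = 172.628571/55.428571 = 3.114433
a = ȳ − b·x̄ = 22.714286 − 3.114433·6.714286 = 1.803093
ŷ(1) = a + b·1 = 1.803093 + 3.114433·1 = 4.917526

4.918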